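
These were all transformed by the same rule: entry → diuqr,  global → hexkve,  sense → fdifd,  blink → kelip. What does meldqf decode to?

pliers

Each letter's alphabet position (a=0..z=25) is mapped through 15·x+21 mod 26 — an affine cipher.
Decoding meldqf: m(12)→7·(12−21)≡15=p; e(4)→7·(4−21)≡11=l; l(11)→7·(11−21)≡8=i; d(3)→7·(3−21)≡4=e; q(16)→7·(16−21)≡17=r; f(5)→7·(5−21)≡18=s (all mod 26).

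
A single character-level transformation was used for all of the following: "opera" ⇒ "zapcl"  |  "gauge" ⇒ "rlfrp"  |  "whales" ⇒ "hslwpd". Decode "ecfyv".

Compare letters: o→z is +11, p→a is +11, e→p is +11 — a constant shift. Every letter moves 11 places later in the alphabet, wrapping around z→a.
Reversing it on ecfyv: e−11=t, c−11=r, f−11=u, y−11=n, v−11=k.

trunk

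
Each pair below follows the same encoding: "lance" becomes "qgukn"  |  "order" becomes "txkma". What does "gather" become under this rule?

lgapnb

In lance: l→q is +5, a→g is +6, n→u is +7, c→k is +8 — the shift increases by 1 each position. Each letter shifts forward by (position + 5), i.e. 5, 6, 7, … — the shift grows by one for each successive letter.
Applying it to gather: g+5=l, a+6=g, t+7=a, h+8=p, e+9=n, r+10=b.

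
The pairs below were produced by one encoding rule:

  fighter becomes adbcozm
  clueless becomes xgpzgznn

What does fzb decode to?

Compare letters: f→a is +21, i→d is +21, g→b is +21 — a constant shift. This is a Caesar cipher with shift 21.
Reversing it on fzb: f−21=k, z−21=e, b−21=g.

keg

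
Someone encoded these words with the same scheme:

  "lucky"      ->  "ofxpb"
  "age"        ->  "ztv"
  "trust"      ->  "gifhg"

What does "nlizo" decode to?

Each pair mirrors across the alphabet (l↔o, u↔f, c↔x): positions sum to 25. This is the alphabet-reversal cipher (Atbash): a becomes z, b becomes y, etc.
Decoding nlizo: n↔m, l↔o, i↔r, z↔a, o↔l.

moral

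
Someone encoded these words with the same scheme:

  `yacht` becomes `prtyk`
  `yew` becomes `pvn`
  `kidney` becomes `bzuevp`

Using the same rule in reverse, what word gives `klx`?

tug

Compare letters: y→p is +17, a→r is +17, c→t is +17 — a constant shift. It's a constant shift of +17 (ROT17).
Reversing it on klx: k−17=t, l−17=u, x−17=g.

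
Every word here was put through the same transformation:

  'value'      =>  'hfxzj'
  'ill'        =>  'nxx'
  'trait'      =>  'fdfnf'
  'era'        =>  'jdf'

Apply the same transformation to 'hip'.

Vowels shift forward by 5 and consonants shift forward by 12.
For hip: h(cons)+12=t, i(vowel)+5=n, p(cons)+12=b.

tnb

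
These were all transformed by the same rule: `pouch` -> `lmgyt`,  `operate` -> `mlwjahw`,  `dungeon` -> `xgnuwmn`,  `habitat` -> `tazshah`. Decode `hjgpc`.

p(15)→l(11) and o(14)→m(12) fit y≡25x+0 (mod 26); the inverse of 25 mod 26 is 25. This is an affine cipher: with a=0,…,z=25, each position x becomes (25x+0) mod 26.
Undoing it on hjgpc: h(7)→25·(7−0)≡19=t; j(9)→25·(9−0)≡17=r; g(6)→25·(6−0)≡20=u; p(15)→25·(15−0)≡11=l; c(2)→25·(2−0)≡24=y (all mod 26).

truly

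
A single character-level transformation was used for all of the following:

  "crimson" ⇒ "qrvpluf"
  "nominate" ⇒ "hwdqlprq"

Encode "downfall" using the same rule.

The output letters match the input read backwards, each shifted +3: crimson reversed is nosmirc. Read the word backwards and shift each letter +3.
Applying it to downfall: reverse → llafnwod; then shift: l+3=o, l+3=o, a+3=d, f+3=i, n+3=q, w+3=z, o+3=r, d+3=g.

oodiqzrg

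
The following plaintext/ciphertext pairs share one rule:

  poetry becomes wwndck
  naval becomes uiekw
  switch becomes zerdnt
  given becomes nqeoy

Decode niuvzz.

In poetry: p→w is +7, o→w is +8, e→n is +9, t→d is +10 — the shift increases by 1 each position. Letter i (0-indexed) is shifted by i+7, so successive shifts are 7, 8, 9, ….
Undoing it on niuvzz: n−7=g, i−8=a, u−9=l, v−10=l, z−11=o, z−12=n.

gallon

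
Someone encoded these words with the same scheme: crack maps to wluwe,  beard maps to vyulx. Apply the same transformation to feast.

zyumn

Each letter is shifted forward by 20 in the alphabet (a Caesar shift of +20).
Applying it to feast: f+20=z, e+20=y, a+20=u, s+20=m, t+20=n.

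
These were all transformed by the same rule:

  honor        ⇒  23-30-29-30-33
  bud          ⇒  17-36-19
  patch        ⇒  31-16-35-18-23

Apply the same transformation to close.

18-27-30-34-20

h is letter #8 and maps to 23: an offset of 15. The number is (letter's place in the alphabet, a=1) + 15.
On close: c=3→18, l=12→27, o=15→30, s=19→34, e=5→20.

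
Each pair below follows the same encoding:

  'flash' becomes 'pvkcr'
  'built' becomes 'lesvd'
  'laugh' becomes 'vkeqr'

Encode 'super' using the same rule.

Compare letters: f→p is +10, l→v is +10, a→k is +10 — a constant shift. Each letter is shifted forward by 10 in the alphabet (a Caesar shift of +10).
On super: s+10=c, u+10=e, p+10=z, e+10=o, r+10=b.

cezob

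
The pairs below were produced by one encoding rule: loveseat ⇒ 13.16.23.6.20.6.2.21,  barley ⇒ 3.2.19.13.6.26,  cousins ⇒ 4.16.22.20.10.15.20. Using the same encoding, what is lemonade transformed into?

l is letter #12 and maps to 13: an offset of 1. Each letter is replaced by its alphabet position (a=1..z=26) + 1.
Applying it to lemonade: l=12→13, e=5→6, m=13→14, o=15→16, n=14→15, a=1→2, d=4→5, e=5→6.

13.6.14.16.15.2.5.6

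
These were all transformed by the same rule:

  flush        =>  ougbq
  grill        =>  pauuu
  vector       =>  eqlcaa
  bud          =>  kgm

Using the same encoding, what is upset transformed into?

The rule splits by letter class: vowels +12, consonants +9.
Applying it to upset: u(vowel)+12=g, p(cons)+9=y, s(cons)+9=b, e(vowel)+12=q, t(cons)+9=c.

gybqc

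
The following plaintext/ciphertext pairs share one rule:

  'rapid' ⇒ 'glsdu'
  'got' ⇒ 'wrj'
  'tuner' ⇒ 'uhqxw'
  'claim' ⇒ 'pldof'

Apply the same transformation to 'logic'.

fljro

The output letters match the input read backwards, each shifted +3: rapid reversed is dipar. Two steps: reverse the string, then apply a Caesar shift of +3.
On logic: reverse → cigol; then shift: c+3=f, i+3=l, g+3=j, o+3=r, l+3=o.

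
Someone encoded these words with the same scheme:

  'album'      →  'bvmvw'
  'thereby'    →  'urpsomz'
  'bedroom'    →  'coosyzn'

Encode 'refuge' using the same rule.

Shifts by position in album: pos 0: a→b (+1), pos 1: l→v (+10), pos 2: b→m (+11), pos 3: u→v (+1), pos 4: m→w (+10) — repeating every 3. A repeating key of period 3 is used — shifts +1, +10, +11 over and over.
On refuge: r+1=s, e+10=o, f+11=q, u+1=v, g+10=q, e+11=p.

soqvqp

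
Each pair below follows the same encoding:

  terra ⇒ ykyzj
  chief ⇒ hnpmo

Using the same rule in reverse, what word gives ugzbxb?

In terra: t→y is +5, e→k is +6, r→y is +7, r→z is +8 — the shift increases by 1 each position. Each letter shifts forward by (position + 5), i.e. 5, 6, 7, … — the shift grows by one for each successive letter.
Undoing it on ugzbxb: u−5=p, g−6=a, z−7=s, b−8=t, x−9=o, b−10=r.

pastor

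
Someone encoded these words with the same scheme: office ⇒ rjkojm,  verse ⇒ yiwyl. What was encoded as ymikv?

In office: o→r is +3, f→j is +4, f→k is +5, i→o is +6 — the shift increases by 1 each position. Letter i (0-indexed) is shifted by i+3, so successive shifts are 3, 4, 5, ….
Reversing it on ymikv: y−3=v, m−4=i, i−5=d, k−6=e, v−7=o.

video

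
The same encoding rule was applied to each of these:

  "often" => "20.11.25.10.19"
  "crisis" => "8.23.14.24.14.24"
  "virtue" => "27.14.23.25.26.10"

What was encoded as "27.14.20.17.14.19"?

violin

o is letter #15 and maps to 20: an offset of 5. The number is (letter's place in the alphabet, a=1) + 5.
Reversing it on 27.14.20.17.14.19: 27→(27−5)÷1=22=v, 14→(14−5)÷1=9=i, 20→(20−5)÷1=15=o, 17→(17−5)÷1=12=l, 14→(14−5)÷1=9=i, 19→(19−5)÷1=14=n.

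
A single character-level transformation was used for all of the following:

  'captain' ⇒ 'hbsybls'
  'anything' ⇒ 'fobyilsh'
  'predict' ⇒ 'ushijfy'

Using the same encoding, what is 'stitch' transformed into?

A repeating key of period 3 is used — shifts +5, +1, +3 over and over.
For stitch: s+5=x, t+1=u, i+3=l, t+5=y, c+1=d, h+3=k.

xulydk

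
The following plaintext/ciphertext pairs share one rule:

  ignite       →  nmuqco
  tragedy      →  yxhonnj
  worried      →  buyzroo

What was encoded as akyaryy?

Letter i (0-indexed) is shifted by i+5, so successive shifts are 5, 6, 7, ….
Reversing it on akyaryy: a−5=v, k−6=e, y−7=r, a−8=s, r−9=i, y−10=o, y−11=n.

version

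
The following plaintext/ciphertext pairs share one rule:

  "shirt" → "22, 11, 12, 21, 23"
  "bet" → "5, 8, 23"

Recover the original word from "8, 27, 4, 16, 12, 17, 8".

s is letter #19 and maps to 22: an offset of 3. Letters become their 1-based position plus 3 (so a→4, b→5, …).
Decoding 8, 27, 4, 16, 12, 17, 8: 8→(8−3)÷1=5=e, 27→(27−3)÷1=24=x, 4→(4−3)÷1=1=a, 16→(16−3)÷1=13=m, 12→(12−3)÷1=9=i, 17→(17−3)÷1=14=n, 8→(8−3)÷1=5=e.

examine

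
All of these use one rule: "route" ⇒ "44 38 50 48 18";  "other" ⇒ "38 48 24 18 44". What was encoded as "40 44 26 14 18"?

r(#18)→44 and o(#15)→38: differences scale by 2, so n = 2·pos + 8. Each letter becomes 2×(its alphabet position, a=1..z=26) + 8.
Decoding 40 44 26 14 18: 40→(40−8)÷2=16=p, 44→(44−8)÷2=18=r, 26→(26−8)÷2=9=i, 14→(14−8)÷2=3=c, 18→(18−8)÷2=5=e.

price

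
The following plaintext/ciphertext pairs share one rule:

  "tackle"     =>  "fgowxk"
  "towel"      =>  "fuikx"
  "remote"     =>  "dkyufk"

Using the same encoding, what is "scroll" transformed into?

eoduxx

The shift depends on letter class: consonant t→f is +12, but vowel a→g is +6. The rule splits by letter class: vowels +6, consonants +12.
Applying it to scroll: s(cons)+12=e, c(cons)+12=o, r(cons)+12=d, o(vowel)+6=u, l(cons)+12=x, l(cons)+12=x.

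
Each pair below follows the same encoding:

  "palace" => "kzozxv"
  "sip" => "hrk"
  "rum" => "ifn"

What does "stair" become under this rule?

Each pair mirrors across the alphabet (p↔k, a↔z, l↔o): positions sum to 25. This is the alphabet-reversal cipher (Atbash): a becomes z, b becomes y, etc.
Applying it to stair: s↔h, t↔g, a↔z, i↔r, r↔i.

hgzri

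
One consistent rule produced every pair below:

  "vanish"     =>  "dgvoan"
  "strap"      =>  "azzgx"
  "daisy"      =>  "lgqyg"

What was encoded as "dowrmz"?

violet

Shifts by position in vanish: pos 0: v→d (+8), pos 1: a→g (+6), pos 2: n→v (+8), pos 3: i→o (+6) — repeating every 2. A repeating key of period 2 is used — shifts +8, +6 over and over.
Decoding dowrmz: d−8=v, o−6=i, w−8=o, r−6=l, m−8=e, z−6=t.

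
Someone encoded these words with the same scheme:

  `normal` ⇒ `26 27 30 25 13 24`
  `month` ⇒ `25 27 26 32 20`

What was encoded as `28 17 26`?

pen

n is letter #14 and maps to 26: an offset of 12. The number is (letter's place in the alphabet, a=1) + 12.
Reversing it on 28 17 26: 28→(28−12)÷1=16=p, 17→(17−12)÷1=5=e, 26→(26−12)÷1=14=n.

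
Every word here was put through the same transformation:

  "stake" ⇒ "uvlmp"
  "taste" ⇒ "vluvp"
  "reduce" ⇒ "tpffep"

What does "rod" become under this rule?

tzf

The shift depends on letter class: consonant s→u is +2, but vowel a→l is +11. Vowels shift forward by 11 and consonants shift forward by 2.
For rod: r(cons)+2=t, o(vowel)+11=z, d(cons)+2=f.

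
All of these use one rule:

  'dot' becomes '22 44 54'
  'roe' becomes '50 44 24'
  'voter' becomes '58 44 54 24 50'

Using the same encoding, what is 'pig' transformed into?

46 32 28

The formula is n = 2×(alphabet index, a=1) + 14.
On pig: p=16→46, i=9→32, g=7→28.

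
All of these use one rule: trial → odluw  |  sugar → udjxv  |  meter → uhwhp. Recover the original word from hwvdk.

haste

The output letters match the input read backwards, each shifted +3: trial reversed is lairt. Two steps: reverse the string, then apply a Caesar shift of +3.
Decoding hwvdk: shift back: h−3=e, w−3=t, v−3=s, d−3=a, k−3=h → etsah; then reverse → haste.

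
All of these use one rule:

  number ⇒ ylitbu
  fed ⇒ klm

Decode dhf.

The word is reversed, then every letter is shifted forward by 7.
Undoing it on dhf: shift back: d−7=w, h−7=a, f−7=y → way; then reverse → yaw.

yaw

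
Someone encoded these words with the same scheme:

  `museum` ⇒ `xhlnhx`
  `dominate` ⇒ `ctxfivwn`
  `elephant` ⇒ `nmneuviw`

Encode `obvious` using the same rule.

tgsfthl

m(12)→x(23) and u(20)→h(7) fit y≡11x+21 (mod 26); the inverse of 11 mod 26 is 19. Each letter's alphabet position (a=0..z=25) is mapped through 11·x+21 mod 26 — an affine cipher.
For obvious: o(14)→11·14+21≡19=t; b(1)→11·1+21≡6=g; v(21)→11·21+21≡18=s; i(8)→11·8+21≡5=f; o(14)→11·14+21≡19=t; u(20)→11·20+21≡7=h; s(18)→11·18+21≡11=l (all mod 26).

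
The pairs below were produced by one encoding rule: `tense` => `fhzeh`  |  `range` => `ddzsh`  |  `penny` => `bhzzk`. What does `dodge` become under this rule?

prpsh

Vowels shift forward by 3 and consonants shift forward by 12.
For dodge: d(cons)+12=p, o(vowel)+3=r, d(cons)+12=p, g(cons)+12=s, e(vowel)+3=h.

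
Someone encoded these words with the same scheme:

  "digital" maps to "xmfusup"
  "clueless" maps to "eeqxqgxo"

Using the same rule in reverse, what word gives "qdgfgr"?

The output letters match the input read backwards, each shifted +12: digital reversed is latigid. Two steps: reverse the string, then apply a Caesar shift of +12.
Reversing it on qdgfgr: shift back: q−12=e, d−12=r, g−12=u, f−12=t, g−12=u, r−12=f → erutuf; then reverse → future.

future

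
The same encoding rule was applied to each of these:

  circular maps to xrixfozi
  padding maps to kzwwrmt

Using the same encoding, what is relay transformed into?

ivozb

Each pair mirrors across the alphabet (c↔x, i↔r, r↔i): positions sum to 25. This is the alphabet-reversal cipher (Atbash): a becomes z, b becomes y, etc.
For relay: r↔i, e↔v, l↔o, a↔z, y↔b.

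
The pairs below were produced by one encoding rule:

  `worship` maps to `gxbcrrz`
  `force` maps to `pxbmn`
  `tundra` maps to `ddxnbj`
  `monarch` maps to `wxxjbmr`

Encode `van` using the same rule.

fjx

The shift depends on letter class: consonant w→g is +10, but vowel o→x is +9. The rule splits by letter class: vowels +9, consonants +10.
Applying it to van: v(cons)+10=f, a(vowel)+9=j, n(cons)+10=x.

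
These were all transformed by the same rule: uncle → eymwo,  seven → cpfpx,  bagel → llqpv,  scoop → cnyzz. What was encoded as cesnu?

stick

Shifts by position in uncle: pos 0: u→e (+10), pos 1: n→y (+11), pos 2: c→m (+10), pos 3: l→w (+11) — repeating every 2. A repeating key of period 2 is used — shifts +10, +11 over and over.
Decoding cesnu: c−10=s, e−11=t, s−10=i, n−11=c, u−10=k.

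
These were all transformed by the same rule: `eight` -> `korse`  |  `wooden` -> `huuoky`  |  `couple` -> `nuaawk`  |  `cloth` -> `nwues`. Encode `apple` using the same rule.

gaawk

The shift depends on letter class: consonant g→r is +11, but vowel e→k is +6. The rule splits by letter class: vowels +6, consonants +11.
Applying it to apple: a(vowel)+6=g, p(cons)+11=a, p(cons)+11=a, l(cons)+11=w, e(vowel)+6=k.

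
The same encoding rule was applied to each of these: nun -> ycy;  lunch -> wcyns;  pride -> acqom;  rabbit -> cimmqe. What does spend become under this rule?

damyo

The shift depends on letter class: consonant n→y is +11, but vowel u→c is +8. Two shifts are in play — +8 for a/e/i/o/u, +11 for every other letter.
On spend: s(cons)+11=d, p(cons)+11=a, e(vowel)+8=m, n(cons)+11=y, d(cons)+11=o.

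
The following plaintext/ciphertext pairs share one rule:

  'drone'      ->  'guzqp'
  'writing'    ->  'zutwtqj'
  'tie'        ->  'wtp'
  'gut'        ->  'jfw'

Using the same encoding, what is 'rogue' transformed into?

uzjfp

The shift depends on letter class: consonant d→g is +3, but vowel o→z is +11. The rule splits by letter class: vowels +11, consonants +3.
For rogue: r(cons)+3=u, o(vowel)+11=z, g(cons)+3=j, u(vowel)+11=f, e(vowel)+11=p.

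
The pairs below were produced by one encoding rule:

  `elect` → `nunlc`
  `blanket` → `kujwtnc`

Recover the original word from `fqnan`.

Each letter is shifted forward by 9 in the alphabet (a Caesar shift of +9).
Undoing it on fqnan: f−9=w, q−9=h, n−9=e, a−9=r, n−9=e.

where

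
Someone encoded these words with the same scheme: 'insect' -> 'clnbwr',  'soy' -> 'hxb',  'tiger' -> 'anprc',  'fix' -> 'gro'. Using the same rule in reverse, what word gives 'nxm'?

The output letters match the input read backwards, each shifted +9: insect reversed is tcesni. Read the word backwards and shift each letter +9.
Undoing it on nxm: shift back: n−9=e, x−9=o, m−9=d → eod; then reverse → doe.

doe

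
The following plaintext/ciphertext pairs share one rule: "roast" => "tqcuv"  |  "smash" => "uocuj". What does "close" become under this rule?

enqug

This is a Caesar cipher with shift 2.
For close: c+2=e, l+2=n, o+2=q, s+2=u, e+2=g.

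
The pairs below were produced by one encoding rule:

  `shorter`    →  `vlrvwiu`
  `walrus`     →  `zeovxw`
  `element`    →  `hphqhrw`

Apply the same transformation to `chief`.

Shifts by position in shorter: pos 0: s→v (+3), pos 1: h→l (+4), pos 2: o→r (+3), pos 3: r→v (+4) — repeating every 2. It's a Vigenère-style cipher with numeric key [3,4]: position i shifts by key[i mod 2].
For chief: c+3=f, h+4=l, i+3=l, e+4=i, f+3=i.

fllii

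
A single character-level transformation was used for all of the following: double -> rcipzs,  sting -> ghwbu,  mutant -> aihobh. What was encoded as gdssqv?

Each letter is shifted forward by 14 in the alphabet (a Caesar shift of +14).
Undoing it on gdssqv: g−14=s, d−14=p, s−14=e, s−14=e, q−14=c, v−14=h.

speech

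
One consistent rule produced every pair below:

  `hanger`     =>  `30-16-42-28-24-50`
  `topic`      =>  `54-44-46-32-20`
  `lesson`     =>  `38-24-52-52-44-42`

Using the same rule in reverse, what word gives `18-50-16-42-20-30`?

branch

The formula is n = 2×(alphabet index, a=1) + 14.
Decoding 18-50-16-42-20-30: 18→(18−14)÷2=2=b, 50→(50−14)÷2=18=r, 16→(16−14)÷2=1=a, 42→(42−14)÷2=14=n, 20→(20−14)÷2=3=c, 30→(30−14)÷2=8=h.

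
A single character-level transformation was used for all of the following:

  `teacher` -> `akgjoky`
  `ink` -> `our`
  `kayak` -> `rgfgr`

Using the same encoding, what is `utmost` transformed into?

The shift depends on letter class: consonant t→a is +7, but vowel e→k is +6. The rule splits by letter class: vowels +6, consonants +7.
Applying it to utmost: u(vowel)+6=a, t(cons)+7=a, m(cons)+7=t, o(vowel)+6=u, s(cons)+7=z, t(cons)+7=a.

aatuza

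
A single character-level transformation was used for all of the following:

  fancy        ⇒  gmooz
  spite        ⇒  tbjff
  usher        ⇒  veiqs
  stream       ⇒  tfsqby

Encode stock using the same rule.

tfpol

It's a Vigenère-style cipher with numeric key [1,12]: position i shifts by key[i mod 2].
Applying it to stock: s+1=t, t+12=f, o+1=p, c+12=o, k+1=l.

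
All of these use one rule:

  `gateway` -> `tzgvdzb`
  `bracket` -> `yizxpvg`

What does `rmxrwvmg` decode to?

incident

This is the alphabet-reversal cipher (Atbash): a becomes z, b becomes y, etc.
Decoding rmxrwvmg: r↔i, m↔n, x↔c, r↔i, w↔d, v↔e, m↔n, g↔t.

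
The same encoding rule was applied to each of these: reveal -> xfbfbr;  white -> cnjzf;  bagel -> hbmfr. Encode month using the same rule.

The shift depends on letter class: consonant r→x is +6, but vowel e→f is +1. Vowels shift forward by 1 and consonants shift forward by 6.
For month: m(cons)+6=s, o(vowel)+1=p, n(cons)+6=t, t(cons)+6=z, h(cons)+6=n.

sptzn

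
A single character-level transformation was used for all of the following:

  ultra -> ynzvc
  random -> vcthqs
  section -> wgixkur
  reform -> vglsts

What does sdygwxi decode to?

Shifts by position in ultra: pos 0: u→y (+4), pos 1: l→n (+2), pos 2: t→z (+6), pos 3: r→v (+4), pos 4: a→c (+2) — repeating every 3. It's a Vigenère-style cipher with numeric key [4,2,6]: position i shifts by key[i mod 3].
Reversing it on sdygwxi: s−4=o, d−2=b, y−6=s, g−4=c, w−2=u, x−6=r, i−4=e.

obscure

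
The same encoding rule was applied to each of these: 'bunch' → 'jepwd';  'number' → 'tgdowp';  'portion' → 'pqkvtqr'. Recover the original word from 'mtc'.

ark

The output letters match the input read backwards, each shifted +2: bunch reversed is hcnub. Read the word backwards and shift each letter +2.
Reversing it on mtc: shift back: m−2=k, t−2=r, c−2=a → kra; then reverse → ark.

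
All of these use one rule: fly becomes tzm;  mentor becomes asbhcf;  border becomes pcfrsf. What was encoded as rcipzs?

double

Compare letters: f→t is +14, l→z is +14, y→m is +14 — a constant shift. This is a Caesar cipher with shift 14.
Decoding rcipzs: r−14=d, c−14=o, i−14=u, p−14=b, z−14=l, s−14=e.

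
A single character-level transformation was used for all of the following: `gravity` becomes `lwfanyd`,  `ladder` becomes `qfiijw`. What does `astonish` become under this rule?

Compare letters: g→l is +5, r→w is +5, a→f is +5 — a constant shift. Every letter moves 5 places later in the alphabet, wrapping around z→a.
Applying it to astonish: a+5=f, s+5=x, t+5=y, o+5=t, n+5=s, i+5=n, s+5=x, h+5=m.

fxytsnxm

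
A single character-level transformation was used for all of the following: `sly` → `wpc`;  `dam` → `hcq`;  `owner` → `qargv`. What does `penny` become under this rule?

tgrrc

The shift depends on letter class: consonant s→w is +4, but vowel a→c is +2. Two shifts are in play — +2 for a/e/i/o/u, +4 for every other letter.
Applying it to penny: p(cons)+4=t, e(vowel)+2=g, n(cons)+4=r, n(cons)+4=r, y(cons)+4=c.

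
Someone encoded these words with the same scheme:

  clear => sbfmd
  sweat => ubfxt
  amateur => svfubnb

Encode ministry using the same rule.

zsutjojn

Two steps: reverse the string, then apply a Caesar shift of +1.
Applying it to ministry: reverse → yrtsinim; then shift: y+1=z, r+1=s, t+1=u, s+1=t, i+1=j, n+1=o, i+1=j, m+1=n.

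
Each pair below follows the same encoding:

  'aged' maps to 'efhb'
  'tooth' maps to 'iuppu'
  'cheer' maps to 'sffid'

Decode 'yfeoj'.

index

The output letters match the input read backwards, each shifted +1: aged reversed is dega. Read the word backwards and shift each letter +1.
Decoding yfeoj: shift back: y−1=x, f−1=e, e−1=d, o−1=n, j−1=i → xedni; then reverse → index.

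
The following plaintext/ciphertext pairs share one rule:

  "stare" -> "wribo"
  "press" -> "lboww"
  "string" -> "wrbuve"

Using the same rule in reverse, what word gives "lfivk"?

plank

s(18)→w(22) and t(19)→r(17) fit y≡21x+8 (mod 26); the inverse of 21 mod 26 is 5. Each letter's alphabet position (a=0..z=25) is mapped through 21·x+8 mod 26 — an affine cipher.
Reversing it on lfivk: l(11)→5·(11−8)≡15=p; f(5)→5·(5−8)≡11=l; i(8)→5·(8−8)≡0=a; v(21)→5·(21−8)≡13=n; k(10)→5·(10−8)≡10=k (all mod 26).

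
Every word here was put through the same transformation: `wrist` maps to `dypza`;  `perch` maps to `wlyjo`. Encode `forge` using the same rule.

mvynl

Compare letters: w→d is +7, r→y is +7, i→p is +7 — a constant shift. Each letter is shifted forward by 7 in the alphabet (a Caesar shift of +7).
For forge: f+7=m, o+7=v, r+7=y, g+7=n, e+7=l.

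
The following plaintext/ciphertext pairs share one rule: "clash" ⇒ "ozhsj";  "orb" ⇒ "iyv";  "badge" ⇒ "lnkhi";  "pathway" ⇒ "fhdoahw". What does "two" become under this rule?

The output letters match the input read backwards, each shifted +7: clash reversed is hsalc. Two steps: reverse the string, then apply a Caesar shift of +7.
On two: reverse → owt; then shift: o+7=v, w+7=d, t+7=a.

vda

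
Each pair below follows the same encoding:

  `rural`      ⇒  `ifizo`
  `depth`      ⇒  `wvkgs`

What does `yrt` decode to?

Each pair mirrors across the alphabet (r↔i, u↔f, r↔i): positions sum to 25. This is the alphabet-reversal cipher (Atbash): a becomes z, b becomes y, etc.
Undoing it on yrt: y↔b, r↔i, t↔g.

big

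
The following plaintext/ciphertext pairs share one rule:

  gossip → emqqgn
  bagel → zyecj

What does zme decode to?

Compare letters: g→e is +24, o→m is +24, s→q is +24 — a constant shift. It's a constant shift of +24 (ROT24).
Reversing it on zme: z−24=b, m−24=o, e−24=g.

bog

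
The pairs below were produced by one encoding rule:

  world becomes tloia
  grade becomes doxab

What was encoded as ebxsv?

heavy

Compare letters: w→t is +23, o→l is +23, r→o is +23 — a constant shift. It's a constant shift of +23 (ROT23).
Undoing it on ebxsv: e−23=h, b−23=e, x−23=a, s−23=v, v−23=y.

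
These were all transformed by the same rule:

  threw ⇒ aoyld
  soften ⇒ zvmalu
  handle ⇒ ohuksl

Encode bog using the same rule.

ivn

Compare letters: t→a is +7, h→o is +7, r→y is +7 — a constant shift. Every letter moves 7 places later in the alphabet, wrapping around z→a.
For bog: b+7=i, o+7=v, g+7=n.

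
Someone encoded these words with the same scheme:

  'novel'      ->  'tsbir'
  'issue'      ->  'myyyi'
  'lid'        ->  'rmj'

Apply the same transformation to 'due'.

The shift depends on letter class: consonant n→t is +6, but vowel o→s is +4. Vowels shift forward by 4 and consonants shift forward by 6.
On due: d(cons)+6=j, u(vowel)+4=y, e(vowel)+4=i.

jyi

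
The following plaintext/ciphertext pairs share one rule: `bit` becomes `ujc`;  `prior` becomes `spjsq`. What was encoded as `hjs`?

The output letters match the input read backwards, each shifted +1: bit reversed is tib. The word is reversed, then every letter is shifted forward by 1.
Reversing it on hjs: shift back: h−1=g, j−1=i, s−1=r → gir; then reverse → rig.

rig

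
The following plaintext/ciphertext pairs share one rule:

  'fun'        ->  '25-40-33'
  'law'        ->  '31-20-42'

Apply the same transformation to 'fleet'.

25-31-24-24-39

f is letter #6 and maps to 25: an offset of 19. Letters become their 1-based position plus 19 (so a→20, b→21, …).
On fleet: f=6→25, l=12→31, e=5→24, e=5→24, t=20→39.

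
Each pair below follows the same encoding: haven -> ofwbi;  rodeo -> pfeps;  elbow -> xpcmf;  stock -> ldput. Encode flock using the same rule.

ldpmg

The word is reversed, then every letter is shifted forward by 1.
Applying it to flock: reverse → kcolf; then shift: k+1=l, c+1=d, o+1=p, l+1=m, f+1=g.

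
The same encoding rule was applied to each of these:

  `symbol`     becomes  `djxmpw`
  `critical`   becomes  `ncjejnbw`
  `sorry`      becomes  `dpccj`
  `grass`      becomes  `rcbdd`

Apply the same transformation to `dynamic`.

The shift depends on letter class: consonant s→d is +11, but vowel o→p is +1. Two shifts are in play — +1 for a/e/i/o/u, +11 for every other letter.
On dynamic: d(cons)+11=o, y(cons)+11=j, n(cons)+11=y, a(vowel)+1=b, m(cons)+11=x, i(vowel)+1=j, c(cons)+11=n.

ojybxjn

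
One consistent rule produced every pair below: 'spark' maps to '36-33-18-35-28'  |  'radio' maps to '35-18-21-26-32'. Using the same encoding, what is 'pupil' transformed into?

33-38-33-26-29

s is letter #19 and maps to 36: an offset of 17. The number is (letter's place in the alphabet, a=1) + 17.
On pupil: p=16→33, u=21→38, p=16→33, i=9→26, l=12→29.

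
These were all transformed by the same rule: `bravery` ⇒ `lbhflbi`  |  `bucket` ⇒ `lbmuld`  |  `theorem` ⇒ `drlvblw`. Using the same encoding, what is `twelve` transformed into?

The shift depends on letter class: consonant b→l is +10, but vowel a→h is +7. Two shifts are in play — +7 for a/e/i/o/u, +10 for every other letter.
On twelve: t(cons)+10=d, w(cons)+10=g, e(vowel)+7=l, l(cons)+10=v, v(cons)+10=f, e(vowel)+7=l.

dglvfl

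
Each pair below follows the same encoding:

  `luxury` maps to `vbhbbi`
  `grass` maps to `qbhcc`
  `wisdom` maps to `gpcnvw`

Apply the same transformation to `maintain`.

The shift depends on letter class: consonant l→v is +10, but vowel u→b is +7. Vowels shift forward by 7 and consonants shift forward by 10.
For maintain: m(cons)+10=w, a(vowel)+7=h, i(vowel)+7=p, n(cons)+10=x, t(cons)+10=d, a(vowel)+7=h, i(vowel)+7=p, n(cons)+10=x.

whpxdhpx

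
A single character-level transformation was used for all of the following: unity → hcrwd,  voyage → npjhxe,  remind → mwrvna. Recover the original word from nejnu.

The output letters match the input read backwards, each shifted +9: unity reversed is ytinu. Two steps: reverse the string, then apply a Caesar shift of +9.
Undoing it on nejnu: shift back: n−9=e, e−9=v, j−9=a, n−9=e, u−9=l → evael; then reverse → leave.

leave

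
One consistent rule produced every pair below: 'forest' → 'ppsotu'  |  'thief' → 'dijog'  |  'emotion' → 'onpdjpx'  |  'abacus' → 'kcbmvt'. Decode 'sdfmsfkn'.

A repeating key of period 3 is used — shifts +10, +1, +1 over and over.
Decoding sdfmsfkn: s−10=i, d−1=c, f−1=e, m−10=c, s−1=r, f−1=e, k−10=a, n−1=m.

icecream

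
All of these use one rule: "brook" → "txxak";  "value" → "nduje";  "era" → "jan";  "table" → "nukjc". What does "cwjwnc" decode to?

tenant

The output letters match the input read backwards, each shifted +9: brook reversed is koorb. Read the word backwards and shift each letter +9.
Decoding cwjwnc: shift back: c−9=t, w−9=n, j−9=a, w−9=n, n−9=e, c−9=t → tnanet; then reverse → tenant.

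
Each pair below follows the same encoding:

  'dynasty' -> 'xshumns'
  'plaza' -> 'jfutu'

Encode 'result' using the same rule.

lymofn

Compare letters: d→x is +20, y→s is +20, n→h is +20 — a constant shift. This is a Caesar cipher with shift 20.
Applying it to result: r+20=l, e+20=y, s+20=m, u+20=o, l+20=f, t+20=n.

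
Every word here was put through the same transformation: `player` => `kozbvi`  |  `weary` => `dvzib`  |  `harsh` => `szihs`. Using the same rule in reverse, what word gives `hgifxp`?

struck

Letters are reflected about the middle of the alphabet (position → 25−position): Atbash.
Undoing it on hgifxp: h↔s, g↔t, i↔r, f↔u, x↔c, p↔k.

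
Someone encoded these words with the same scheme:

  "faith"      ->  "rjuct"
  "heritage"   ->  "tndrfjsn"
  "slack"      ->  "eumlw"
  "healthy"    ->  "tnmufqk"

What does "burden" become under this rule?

Shifts by position in faith: pos 0: f→r (+12), pos 1: a→j (+9), pos 2: i→u (+12), pos 3: t→c (+9) — repeating every 2. The shifts repeat in a cycle of length 2: positions 0,1,… shift by +12, +9, then the pattern repeats.
On burden: b+12=n, u+9=d, r+12=d, d+9=m, e+12=q, n+9=w.

nddmqw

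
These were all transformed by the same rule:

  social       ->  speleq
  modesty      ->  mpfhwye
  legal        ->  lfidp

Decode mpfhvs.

In social: s→s is +0, o→p is +1, c→e is +2, i→l is +3 — the shift increases by 1 each position. The shift increases by 1 at each position, starting from +0: 0, 1, 2, ….
Decoding mpfhvs: m−0=m, p−1=o, f−2=d, h−3=e, v−4=r, s−5=n.

modern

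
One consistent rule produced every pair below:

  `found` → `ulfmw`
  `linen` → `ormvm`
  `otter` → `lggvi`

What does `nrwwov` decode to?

middle

Each pair mirrors across the alphabet (f↔u, o↔l, u↔f): positions sum to 25. This is the alphabet-reversal cipher (Atbash): a becomes z, b becomes y, etc.
Undoing it on nrwwov: n↔m, r↔i, w↔d, w↔d, o↔l, v↔e.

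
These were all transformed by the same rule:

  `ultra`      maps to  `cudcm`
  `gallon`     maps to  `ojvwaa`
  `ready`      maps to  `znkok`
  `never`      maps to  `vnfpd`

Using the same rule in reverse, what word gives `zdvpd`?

ruler

The shift increases by 1 at each position, starting from +8: 8, 9, 10, ….
Undoing it on zdvpd: z−8=r, d−9=u, v−10=l, p−11=e, d−12=r.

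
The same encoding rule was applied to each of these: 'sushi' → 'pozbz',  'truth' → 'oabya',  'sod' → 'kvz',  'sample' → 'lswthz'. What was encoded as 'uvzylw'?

person

The output letters match the input read backwards, each shifted +7: sushi reversed is ihsus. The word is reversed, then every letter is shifted forward by 7.
Undoing it on uvzylw: shift back: u−7=n, v−7=o, z−7=s, y−7=r, l−7=e, w−7=p → nosrep; then reverse → person.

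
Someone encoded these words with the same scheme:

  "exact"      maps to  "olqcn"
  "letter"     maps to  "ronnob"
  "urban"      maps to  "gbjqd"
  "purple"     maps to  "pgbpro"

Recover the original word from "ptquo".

phase

e(4)→o(14) and x(23)→l(11) fit y≡19x+16 (mod 26); the inverse of 19 mod 26 is 11. Treating letters as 0–25, the rule is x ↦ 19x + 16 (mod 26).
Reversing it on ptquo: p(15)→11·(15−16)≡15=p; t(19)→11·(19−16)≡7=h; q(16)→11·(16−16)≡0=a; u(20)→11·(20−16)≡18=s; o(14)→11·(14−16)≡4=e (all mod 26).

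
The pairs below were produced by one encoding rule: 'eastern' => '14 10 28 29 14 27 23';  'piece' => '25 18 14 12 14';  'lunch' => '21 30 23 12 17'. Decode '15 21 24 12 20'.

flock

e is letter #5 and maps to 14: an offset of 9. The number is (letter's place in the alphabet, a=1) + 9.
Reversing it on 15 21 24 12 20: 15→(15−9)÷1=6=f, 21→(21−9)÷1=12=l, 24→(24−9)÷1=15=o, 12→(12−9)÷1=3=c, 20→(20−9)÷1=11=k.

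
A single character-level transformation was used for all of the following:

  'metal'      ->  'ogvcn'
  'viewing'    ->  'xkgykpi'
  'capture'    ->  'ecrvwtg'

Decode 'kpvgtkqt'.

interior

Each letter is shifted forward by 2 in the alphabet (a Caesar shift of +2).
Decoding kpvgtkqt: k−2=i, p−2=n, v−2=t, g−2=e, t−2=r, k−2=i, q−2=o, t−2=r.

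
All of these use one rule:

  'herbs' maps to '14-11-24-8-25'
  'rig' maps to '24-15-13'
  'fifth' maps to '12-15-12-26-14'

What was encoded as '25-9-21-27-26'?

scout

h is letter #8 and maps to 14: an offset of 6. The number is (letter's place in the alphabet, a=1) + 6.
Undoing it on 25-9-21-27-26: 25→(25−6)÷1=19=s, 9→(9−6)÷1=3=c, 21→(21−6)÷1=15=o, 27→(27−6)÷1=21=u, 26→(26−6)÷1=20=t.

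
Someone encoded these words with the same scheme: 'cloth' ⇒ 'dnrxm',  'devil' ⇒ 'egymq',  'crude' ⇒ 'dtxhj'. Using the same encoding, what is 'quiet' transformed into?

rwliy

In cloth: c→d is +1, l→n is +2, o→r is +3, t→x is +4 — the shift increases by 1 each position. The shift increases by 1 at each position, starting from +1: 1, 2, 3, ….
Applying it to quiet: q+1=r, u+2=w, i+3=l, e+4=i, t+5=y.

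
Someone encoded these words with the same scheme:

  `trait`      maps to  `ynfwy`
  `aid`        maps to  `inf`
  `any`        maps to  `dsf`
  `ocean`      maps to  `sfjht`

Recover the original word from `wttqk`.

floor

Read the word backwards and shift each letter +5.
Reversing it on wttqk: shift back: w−5=r, t−5=o, t−5=o, q−5=l, k−5=f → roolf; then reverse → floor.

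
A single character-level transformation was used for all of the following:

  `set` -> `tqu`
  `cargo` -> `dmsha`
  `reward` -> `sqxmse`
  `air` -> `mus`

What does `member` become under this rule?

nqncqs

The shift depends on letter class: consonant s→t is +1, but vowel e→q is +12. The rule splits by letter class: vowels +12, consonants +1.
For member: m(cons)+1=n, e(vowel)+12=q, m(cons)+1=n, b(cons)+1=c, e(vowel)+12=q, r(cons)+1=s.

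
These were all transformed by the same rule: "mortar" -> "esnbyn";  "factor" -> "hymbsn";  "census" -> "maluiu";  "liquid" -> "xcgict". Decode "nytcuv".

m(12)→e(4) and o(14)→s(18) fit y≡7x+24 (mod 26); the inverse of 7 mod 26 is 15. Each letter's alphabet position (a=0..z=25) is mapped through 7·x+24 mod 26 — an affine cipher.
Reversing it on nytcuv: n(13)→15·(13−24)≡17=r; y(24)→15·(24−24)≡0=a; t(19)→15·(19−24)≡3=d; c(2)→15·(2−24)≡8=i; u(20)→15·(20−24)≡18=s; v(21)→15·(21−24)≡7=h (all mod 26).

radish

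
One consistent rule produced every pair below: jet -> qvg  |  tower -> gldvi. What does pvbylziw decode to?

keyboard

Each pair mirrors across the alphabet (j↔q, e↔v, t↔g): positions sum to 25. Letters are reflected about the middle of the alphabet (position → 25−position): Atbash.
Reversing it on pvbylziw: p↔k, v↔e, b↔y, y↔b, l↔o, z↔a, i↔r, w↔d.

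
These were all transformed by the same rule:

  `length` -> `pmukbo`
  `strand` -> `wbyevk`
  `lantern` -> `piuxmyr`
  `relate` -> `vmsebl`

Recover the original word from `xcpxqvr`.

A repeating key of period 3 is used — shifts +4, +8, +7 over and over.
Undoing it on xcpxqvr: x−4=t, c−8=u, p−7=i, x−4=t, q−8=i, v−7=o, r−4=n.

tuition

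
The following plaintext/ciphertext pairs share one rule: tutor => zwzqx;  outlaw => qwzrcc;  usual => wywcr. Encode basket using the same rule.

hcyqgz

The shift depends on letter class: consonant t→z is +6, but vowel u→w is +2. The rule splits by letter class: vowels +2, consonants +6.
For basket: b(cons)+6=h, a(vowel)+2=c, s(cons)+6=y, k(cons)+6=q, e(vowel)+2=g, t(cons)+6=z.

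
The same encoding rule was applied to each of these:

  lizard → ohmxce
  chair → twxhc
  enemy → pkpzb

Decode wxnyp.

haste

l(11)→o(14) and i(8)→h(7) fit y≡11x+23 (mod 26); the inverse of 11 mod 26 is 19. Each letter's alphabet position (a=0..z=25) is mapped through 11·x+23 mod 26 — an affine cipher.
Undoing it on wxnyp: w(22)→19·(22−23)≡7=h; x(23)→19·(23−23)≡0=a; n(13)→19·(13−23)≡18=s; y(24)→19·(24−23)≡19=t; p(15)→19·(15−23)≡4=e (all mod 26).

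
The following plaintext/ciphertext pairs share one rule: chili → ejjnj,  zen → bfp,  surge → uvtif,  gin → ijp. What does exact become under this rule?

The shift depends on letter class: consonant c→e is +2, but vowel i→j is +1. The rule splits by letter class: vowels +1, consonants +2.
For exact: e(vowel)+1=f, x(cons)+2=z, a(vowel)+1=b, c(cons)+2=e, t(cons)+2=v.

fzbev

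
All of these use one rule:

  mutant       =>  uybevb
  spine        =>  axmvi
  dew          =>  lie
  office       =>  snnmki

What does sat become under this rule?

The shift depends on letter class: consonant m→u is +8, but vowel u→y is +4. Two shifts are in play — +4 for a/e/i/o/u, +8 for every other letter.
For sat: s(cons)+8=a, a(vowel)+4=e, t(cons)+8=b.

aeb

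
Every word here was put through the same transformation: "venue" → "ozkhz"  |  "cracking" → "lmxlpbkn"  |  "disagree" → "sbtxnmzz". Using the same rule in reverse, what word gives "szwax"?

delta

v(21)→o(14) and e(4)→z(25) fit y≡7x+23 (mod 26); the inverse of 7 mod 26 is 15. Each letter's alphabet position (a=0..z=25) is mapped through 7·x+23 mod 26 — an affine cipher.
Reversing it on szwax: s(18)→15·(18−23)≡3=d; z(25)→15·(25−23)≡4=e; w(22)→15·(22−23)≡11=l; a(0)→15·(0−23)≡19=t; x(23)→15·(23−23)≡0=a (all mod 26).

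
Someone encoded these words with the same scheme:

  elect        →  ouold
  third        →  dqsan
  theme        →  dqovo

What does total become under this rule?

dxdjv

Shifts by position in elect: pos 0: e→o (+10), pos 1: l→u (+9), pos 2: e→o (+10), pos 3: c→l (+9) — repeating every 2. It's a Vigenère-style cipher with numeric key [10,9]: position i shifts by key[i mod 2].
For total: t+10=d, o+9=x, t+10=d, a+9=j, l+10=v.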